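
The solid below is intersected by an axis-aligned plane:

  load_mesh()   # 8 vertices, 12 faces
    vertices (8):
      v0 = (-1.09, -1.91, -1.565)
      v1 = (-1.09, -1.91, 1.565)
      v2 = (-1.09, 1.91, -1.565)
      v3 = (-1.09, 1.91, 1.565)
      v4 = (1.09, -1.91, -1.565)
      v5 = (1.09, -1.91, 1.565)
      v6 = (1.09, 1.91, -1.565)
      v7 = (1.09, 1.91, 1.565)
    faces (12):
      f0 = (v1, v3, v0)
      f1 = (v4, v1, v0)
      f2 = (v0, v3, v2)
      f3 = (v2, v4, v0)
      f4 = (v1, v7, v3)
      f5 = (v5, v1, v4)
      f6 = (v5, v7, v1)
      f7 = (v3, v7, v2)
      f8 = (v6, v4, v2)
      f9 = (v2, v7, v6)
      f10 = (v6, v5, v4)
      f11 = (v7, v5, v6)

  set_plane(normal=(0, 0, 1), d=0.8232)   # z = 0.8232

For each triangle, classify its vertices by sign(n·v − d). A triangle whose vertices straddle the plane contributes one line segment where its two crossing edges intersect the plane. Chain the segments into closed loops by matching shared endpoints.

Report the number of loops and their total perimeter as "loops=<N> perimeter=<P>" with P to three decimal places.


Straddling triangles (8 of 12):
  (v1,v3,v0) [++-] → (-1.09, 1.00467, 0.8232)–(-1.09, -1.91, 0.8232)  len=2.9147
  (v4,v1,v0) [-+-] → (-0.573347, -1.91, 0.8232)–(-1.09, -1.91, 0.8232)  len=0.5167
  (v0,v3,v2) [-+-] → (-1.09, 1.00467, 0.8232)–(-1.09, 1.91, 0.8232)  len=0.9053
  (v5,v1,v4) [++-] → (-0.573347, -1.91, 0.8232)–(1.09, -1.91, 0.8232)  len=1.6633
  (v3,v7,v2) [++-] → (0.573347, 1.91, 0.8232)–(-1.09, 1.91, 0.8232)  len=1.6633
  (v2,v7,v6) [-+-] → (0.573347, 1.91, 0.8232)–(1.09, 1.91, 0.8232)  len=0.5167
  (v6,v5,v4) [-+-] → (1.09, -1.00467, 0.8232)–(1.09, -1.91, 0.8232)  len=0.9053
  (v7,v5,v6) [++-] → (1.09, -1.00467, 0.8232)–(1.09, 1.91, 0.8232)  len=2.9147

Chained into 1 loop(s):
  loop 1: 8 segments, perimeter = 12.0000
Total perimeter = 12.000

loops=1 perimeter=12.000


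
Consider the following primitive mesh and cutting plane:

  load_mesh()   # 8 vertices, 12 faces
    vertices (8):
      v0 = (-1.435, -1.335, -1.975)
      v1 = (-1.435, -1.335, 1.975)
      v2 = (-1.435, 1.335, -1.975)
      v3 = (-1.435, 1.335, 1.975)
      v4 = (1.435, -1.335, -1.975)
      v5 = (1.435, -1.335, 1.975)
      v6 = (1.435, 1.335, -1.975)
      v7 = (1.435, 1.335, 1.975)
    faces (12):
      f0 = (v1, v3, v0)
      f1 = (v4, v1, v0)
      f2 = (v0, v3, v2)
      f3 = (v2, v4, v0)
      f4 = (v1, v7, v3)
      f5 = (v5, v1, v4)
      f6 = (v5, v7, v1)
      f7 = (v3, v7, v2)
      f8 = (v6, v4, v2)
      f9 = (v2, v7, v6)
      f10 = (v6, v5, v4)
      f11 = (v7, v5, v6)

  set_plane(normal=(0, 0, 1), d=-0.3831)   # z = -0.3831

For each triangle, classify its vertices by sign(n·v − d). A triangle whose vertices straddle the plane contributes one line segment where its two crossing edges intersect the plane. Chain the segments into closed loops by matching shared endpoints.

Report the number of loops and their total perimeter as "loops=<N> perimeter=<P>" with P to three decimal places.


loops=1 perimeter=11.080

Straddling triangles (8 of 12):
  (v1,v3,v0) [++-] → (-1.435, -0.258956, -0.3831)–(-1.435, -1.335, -0.3831)  len=1.0760
  (v4,v1,v0) [-+-] → (0.278354, -1.335, -0.3831)–(-1.435, -1.335, -0.3831)  len=1.7134
  (v0,v3,v2) [-+-] → (-1.435, -0.258956, -0.3831)–(-1.435, 1.335, -0.3831)  len=1.5940
  (v5,v1,v4) [++-] → (0.278354, -1.335, -0.3831)–(1.435, -1.335, -0.3831)  len=1.1566
  (v3,v7,v2) [++-] → (-0.278354, 1.335, -0.3831)–(-1.435, 1.335, -0.3831)  len=1.1566
  (v2,v7,v6) [-+-] → (-0.278354, 1.335, -0.3831)–(1.435, 1.335, -0.3831)  len=1.7134
  (v6,v5,v4) [-+-] → (1.435, 0.258956, -0.3831)–(1.435, -1.335, -0.3831)  len=1.5940
  (v7,v5,v6) [++-] → (1.435, 0.258956, -0.3831)–(1.435, 1.335, -0.3831)  len=1.0760

Chained into 1 loop(s):
  loop 1: 8 segments, perimeter = 11.0800
Total perimeter = 11.080


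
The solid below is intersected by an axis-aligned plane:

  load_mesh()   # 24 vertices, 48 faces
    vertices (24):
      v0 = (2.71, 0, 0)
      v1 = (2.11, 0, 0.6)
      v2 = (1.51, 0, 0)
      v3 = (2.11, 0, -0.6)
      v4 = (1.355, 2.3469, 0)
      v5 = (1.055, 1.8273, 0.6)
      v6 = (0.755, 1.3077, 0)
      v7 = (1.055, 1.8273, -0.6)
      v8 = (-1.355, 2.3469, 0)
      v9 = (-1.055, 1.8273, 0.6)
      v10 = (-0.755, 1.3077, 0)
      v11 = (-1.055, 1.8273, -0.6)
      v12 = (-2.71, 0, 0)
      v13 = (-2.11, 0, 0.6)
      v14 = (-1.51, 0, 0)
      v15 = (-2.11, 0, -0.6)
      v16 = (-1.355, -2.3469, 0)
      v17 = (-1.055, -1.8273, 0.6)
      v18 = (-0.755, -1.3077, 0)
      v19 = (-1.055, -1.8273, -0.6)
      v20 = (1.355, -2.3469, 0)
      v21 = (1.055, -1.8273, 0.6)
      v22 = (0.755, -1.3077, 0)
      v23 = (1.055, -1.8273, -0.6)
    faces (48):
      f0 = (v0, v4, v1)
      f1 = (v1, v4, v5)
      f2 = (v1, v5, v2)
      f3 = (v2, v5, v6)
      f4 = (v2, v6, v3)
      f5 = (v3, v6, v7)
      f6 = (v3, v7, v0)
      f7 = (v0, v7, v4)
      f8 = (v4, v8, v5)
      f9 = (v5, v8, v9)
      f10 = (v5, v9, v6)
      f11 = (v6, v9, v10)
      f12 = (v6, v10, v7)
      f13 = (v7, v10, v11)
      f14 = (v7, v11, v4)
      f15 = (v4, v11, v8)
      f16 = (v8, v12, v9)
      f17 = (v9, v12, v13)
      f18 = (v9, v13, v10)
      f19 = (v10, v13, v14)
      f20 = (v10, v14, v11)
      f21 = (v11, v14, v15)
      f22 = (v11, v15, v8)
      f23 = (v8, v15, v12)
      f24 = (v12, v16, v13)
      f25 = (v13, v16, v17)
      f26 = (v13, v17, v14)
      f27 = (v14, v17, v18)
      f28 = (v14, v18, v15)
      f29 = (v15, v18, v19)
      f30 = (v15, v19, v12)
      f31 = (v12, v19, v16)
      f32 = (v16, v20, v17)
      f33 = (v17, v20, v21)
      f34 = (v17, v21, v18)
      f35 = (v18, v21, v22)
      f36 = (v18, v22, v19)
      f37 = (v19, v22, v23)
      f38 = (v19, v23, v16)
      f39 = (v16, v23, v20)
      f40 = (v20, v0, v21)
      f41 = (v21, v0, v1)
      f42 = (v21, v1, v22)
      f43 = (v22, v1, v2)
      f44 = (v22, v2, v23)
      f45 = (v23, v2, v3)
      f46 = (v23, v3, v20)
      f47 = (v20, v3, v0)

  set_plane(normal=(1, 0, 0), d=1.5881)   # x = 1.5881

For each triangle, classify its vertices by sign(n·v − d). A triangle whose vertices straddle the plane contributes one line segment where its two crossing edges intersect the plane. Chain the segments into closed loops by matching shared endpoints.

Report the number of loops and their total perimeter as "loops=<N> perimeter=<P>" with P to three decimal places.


loops=1 perimeter=8.975

Straddling triangles (14 of 48):
  (v0,v4,v1) [+-+] → (1.5881, 1.94316, 0)–(1.5881, 1.62231, 0.185245)  len=0.3705
  (v1,v4,v5) [+--] → (1.5881, 1.62231, 0.185245)–(1.5881, 0.903951, 0.6)  len=0.8295
  (v1,v5,v2) [+--] → (1.5881, 0.903951, 0.6)–(1.5881, 0, 0.0781)  len=1.0438
  (v2,v6,v3) [--+] → (1.5881, 0.503682, -0.3689)–(1.5881, 0, -0.0781)  len=0.5816
  (v3,v6,v7) [+--] → (1.5881, 0.503682, -0.3689)–(1.5881, 0.903951, -0.6)  len=0.4622
  (v3,v7,v0) [+-+] → (1.5881, 0.903951, -0.6)–(1.5881, 1.2387, -0.406731)  len=0.3865
  (v0,v7,v4) [+--] → (1.5881, 1.2387, -0.406731)–(1.5881, 1.94316, 0)  len=0.8134
  (v20,v0,v21) [-+-] → (1.5881, -1.94316, 0)–(1.5881, -1.2387, 0.406731)  len=0.8134
  (v21,v0,v1) [-++] → (1.5881, -1.2387, 0.406731)–(1.5881, -0.903951, 0.6)  len=0.3865
  (v21,v1,v22) [-+-] → (1.5881, -0.903951, 0.6)–(1.5881, -0.503682, 0.3689)  len=0.4622
  (v22,v1,v2) [-+-] → (1.5881, -0.503682, 0.3689)–(1.5881, 0, 0.0781)  len=0.5816
  (v23,v2,v3) [--+] → (1.5881, 0, -0.0781)–(1.5881, -0.903951, -0.6)  len=1.0438
  (v23,v3,v20) [-+-] → (1.5881, -0.903951, -0.6)–(1.5881, -1.62231, -0.185245)  len=0.8295
  (v20,v3,v0) [-++] → (1.5881, -1.62231, -0.185245)–(1.5881, -1.94316, 0)  len=0.3705

Chained into 1 loop(s):
  loop 1: 14 segments, perimeter = 8.9751
Total perimeter = 8.975


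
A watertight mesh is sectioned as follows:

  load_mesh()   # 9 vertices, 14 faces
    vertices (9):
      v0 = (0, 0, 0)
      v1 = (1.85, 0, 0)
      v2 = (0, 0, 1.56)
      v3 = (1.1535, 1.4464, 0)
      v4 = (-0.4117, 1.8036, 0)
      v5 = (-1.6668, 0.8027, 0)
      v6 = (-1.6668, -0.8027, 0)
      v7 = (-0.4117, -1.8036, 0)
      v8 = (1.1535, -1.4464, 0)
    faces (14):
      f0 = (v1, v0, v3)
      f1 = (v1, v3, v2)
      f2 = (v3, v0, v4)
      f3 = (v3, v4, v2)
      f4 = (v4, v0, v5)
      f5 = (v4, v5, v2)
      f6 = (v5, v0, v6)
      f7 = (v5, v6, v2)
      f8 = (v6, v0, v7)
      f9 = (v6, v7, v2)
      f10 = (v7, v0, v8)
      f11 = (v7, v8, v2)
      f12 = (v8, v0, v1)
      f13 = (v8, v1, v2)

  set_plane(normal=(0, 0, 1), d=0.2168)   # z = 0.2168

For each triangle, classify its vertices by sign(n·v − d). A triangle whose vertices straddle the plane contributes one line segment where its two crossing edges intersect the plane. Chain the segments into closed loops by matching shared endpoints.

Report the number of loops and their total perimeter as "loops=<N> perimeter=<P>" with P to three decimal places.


loops=1 perimeter=9.676

Straddling triangles (7 of 14):
  (v1,v3,v2) [--+] → (0.993193, 1.24539, 0.2168)–(1.5929, 0, 0.2168)  len=1.3823
  (v3,v4,v2) [--+] → (-0.354484, 1.55295, 0.2168)–(0.993193, 1.24539, 0.2168)  len=1.3823
  (v4,v5,v2) [--+] → (-1.43516, 0.691145, 0.2168)–(-0.354484, 1.55295, 0.2168)  len=1.3822
  (v5,v6,v2) [--+] → (-1.43516, -0.691145, 0.2168)–(-1.43516, 0.691145, 0.2168)  len=1.3823
  (v6,v7,v2) [--+] → (-0.354484, -1.55295, 0.2168)–(-1.43516, -0.691145, 0.2168)  len=1.3822
  (v7,v8,v2) [--+] → (0.993193, -1.24539, 0.2168)–(-0.354484, -1.55295, 0.2168)  len=1.3823
  (v8,v1,v2) [--+] → (1.5929, 0, 0.2168)–(0.993193, -1.24539, 0.2168)  len=1.3823

Chained into 1 loop(s):
  loop 1: 7 segments, perimeter = 9.6759
Total perimeter = 9.676


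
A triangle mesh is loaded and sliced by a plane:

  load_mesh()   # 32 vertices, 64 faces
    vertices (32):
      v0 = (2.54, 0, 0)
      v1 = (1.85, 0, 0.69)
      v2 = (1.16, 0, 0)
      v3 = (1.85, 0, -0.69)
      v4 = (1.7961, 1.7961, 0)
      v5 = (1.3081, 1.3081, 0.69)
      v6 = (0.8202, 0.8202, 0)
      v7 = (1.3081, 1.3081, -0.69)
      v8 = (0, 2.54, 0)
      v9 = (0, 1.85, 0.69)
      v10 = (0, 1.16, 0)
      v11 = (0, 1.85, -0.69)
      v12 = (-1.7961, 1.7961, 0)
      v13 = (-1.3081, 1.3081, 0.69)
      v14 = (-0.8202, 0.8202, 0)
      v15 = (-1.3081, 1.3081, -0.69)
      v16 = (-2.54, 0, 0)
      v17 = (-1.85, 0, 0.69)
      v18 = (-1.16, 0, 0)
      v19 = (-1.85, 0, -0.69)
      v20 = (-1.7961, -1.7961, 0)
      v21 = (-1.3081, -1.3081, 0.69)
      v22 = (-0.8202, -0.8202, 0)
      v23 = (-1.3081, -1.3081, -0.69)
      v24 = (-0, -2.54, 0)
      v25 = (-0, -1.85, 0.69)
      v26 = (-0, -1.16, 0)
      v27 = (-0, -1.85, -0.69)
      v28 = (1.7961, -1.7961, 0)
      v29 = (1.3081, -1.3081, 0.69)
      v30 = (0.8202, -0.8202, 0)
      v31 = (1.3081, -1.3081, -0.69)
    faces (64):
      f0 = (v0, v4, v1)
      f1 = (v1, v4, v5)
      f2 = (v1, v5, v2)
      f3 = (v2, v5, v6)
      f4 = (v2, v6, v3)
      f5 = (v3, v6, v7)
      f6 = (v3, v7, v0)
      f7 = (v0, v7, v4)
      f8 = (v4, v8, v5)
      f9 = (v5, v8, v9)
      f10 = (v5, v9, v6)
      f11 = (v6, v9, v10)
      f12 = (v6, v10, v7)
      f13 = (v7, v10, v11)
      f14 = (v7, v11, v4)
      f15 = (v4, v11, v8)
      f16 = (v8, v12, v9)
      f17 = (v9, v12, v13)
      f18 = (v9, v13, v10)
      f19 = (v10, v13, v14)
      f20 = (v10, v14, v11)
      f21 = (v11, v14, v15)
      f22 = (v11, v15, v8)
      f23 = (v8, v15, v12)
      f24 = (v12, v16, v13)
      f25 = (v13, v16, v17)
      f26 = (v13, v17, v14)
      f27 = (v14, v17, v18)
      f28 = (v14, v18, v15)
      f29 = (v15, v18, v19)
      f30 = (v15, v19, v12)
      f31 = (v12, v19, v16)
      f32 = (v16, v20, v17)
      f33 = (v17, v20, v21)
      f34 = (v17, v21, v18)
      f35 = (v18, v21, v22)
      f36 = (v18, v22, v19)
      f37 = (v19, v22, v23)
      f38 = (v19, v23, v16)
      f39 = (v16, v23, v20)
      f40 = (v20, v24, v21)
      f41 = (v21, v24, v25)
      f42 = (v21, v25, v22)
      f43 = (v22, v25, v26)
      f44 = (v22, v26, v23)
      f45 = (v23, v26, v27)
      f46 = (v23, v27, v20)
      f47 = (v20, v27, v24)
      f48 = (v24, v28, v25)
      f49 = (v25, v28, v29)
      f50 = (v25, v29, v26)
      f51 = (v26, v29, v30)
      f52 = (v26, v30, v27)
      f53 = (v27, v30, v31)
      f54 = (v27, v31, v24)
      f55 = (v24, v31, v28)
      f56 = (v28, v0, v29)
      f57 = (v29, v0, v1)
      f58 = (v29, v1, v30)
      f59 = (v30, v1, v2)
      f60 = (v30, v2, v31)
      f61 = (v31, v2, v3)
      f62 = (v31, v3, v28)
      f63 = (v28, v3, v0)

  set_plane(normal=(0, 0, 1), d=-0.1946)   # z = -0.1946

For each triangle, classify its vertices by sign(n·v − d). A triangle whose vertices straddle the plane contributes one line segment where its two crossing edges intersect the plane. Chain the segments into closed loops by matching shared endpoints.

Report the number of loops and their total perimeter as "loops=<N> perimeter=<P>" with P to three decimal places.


loops=2 perimeter=22.655

Straddling triangles (32 of 64):
  (v2,v6,v3) [++-] → (1.11063, 0.58888, -0.1946)–(1.3546, 0, -0.1946)  len=0.6374
  (v3,v6,v7) [-+-] → (1.11063, 0.58888, -0.1946)–(0.957802, 0.957802, -0.1946)  len=0.3993
  (v3,v7,v0) [--+] → (2.19257, 0.368922, -0.1946)–(2.3454, 0, -0.1946)  len=0.3993
  (v0,v7,v4) [+-+] → (2.19257, 0.368922, -0.1946)–(1.65847, 1.65847, -0.1946)  len=1.3958
  (v6,v10,v7) [++-] → (0.368922, 1.20177, -0.1946)–(0.957802, 0.957802, -0.1946)  len=0.6374
  (v7,v10,v11) [-+-] → (0.368922, 1.20177, -0.1946)–(0, 1.3546, -0.1946)  len=0.3993
  (v7,v11,v4) [--+] → (1.28955, 1.8113, -0.1946)–(1.65847, 1.65847, -0.1946)  len=0.3993
  (v4,v11,v8) [+-+] → (1.28955, 1.8113, -0.1946)–(0, 2.3454, -0.1946)  len=1.3958
  (v10,v14,v11) [++-] → (-0.58888, 1.11063, -0.1946)–(0, 1.3546, -0.1946)  len=0.6374
  (v11,v14,v15) [-+-] → (-0.58888, 1.11063, -0.1946)–(-0.957802, 0.957802, -0.1946)  len=0.3993
  (v11,v15,v8) [--+] → (-0.368922, 2.19257, -0.1946)–(0, 2.3454, -0.1946)  len=0.3993
  (v8,v15,v12) [+-+] → (-0.368922, 2.19257, -0.1946)–(-1.65847, 1.65847, -0.1946)  len=1.3958
  (v14,v18,v15) [++-] → (-1.20177, 0.368922, -0.1946)–(-0.957802, 0.957802, -0.1946)  len=0.6374
  (v15,v18,v19) [-+-] → (-1.20177, 0.368922, -0.1946)–(-1.3546, 0, -0.1946)  len=0.3993
  (v15,v19,v12) [--+] → (-1.8113, 1.28955, -0.1946)–(-1.65847, 1.65847, -0.1946)  len=0.3993
  (v12,v19,v16) [+-+] → (-1.8113, 1.28955, -0.1946)–(-2.3454, 0, -0.1946)  len=1.3958
  (v18,v22,v19) [++-] → (-1.11063, -0.58888, -0.1946)–(-1.3546, 0, -0.1946)  len=0.6374
  (v19,v22,v23) [-+-] → (-1.11063, -0.58888, -0.1946)–(-0.957802, -0.957802, -0.1946)  len=0.3993
  (v19,v23,v16) [--+] → (-2.19257, -0.368922, -0.1946)–(-2.3454, 0, -0.1946)  len=0.3993
  (v16,v23,v20) [+-+] → (-2.19257, -0.368922, -0.1946)–(-1.65847, -1.65847, -0.1946)  len=1.3958
  (v22,v26,v23) [++-] → (-0.368922, -1.20177, -0.1946)–(-0.957802, -0.957802, -0.1946)  len=0.6374
  (v23,v26,v27) [-+-] → (-0.368922, -1.20177, -0.1946)–(0, -1.3546, -0.1946)  len=0.3993
  (v23,v27,v20) [--+] → (-1.28955, -1.8113, -0.1946)–(-1.65847, -1.65847, -0.1946)  len=0.3993
  (v20,v27,v24) [+-+] → (-1.28955, -1.8113, -0.1946)–(0, -2.3454, -0.1946)  len=1.3958
  (v26,v30,v27) [++-] → (0.58888, -1.11063, -0.1946)–(0, -1.3546, -0.1946)  len=0.6374
  (v27,v30,v31) [-+-] → (0.58888, -1.11063, -0.1946)–(0.957802, -0.957802, -0.1946)  len=0.3993
  (v27,v31,v24) [--+] → (0.368922, -2.19257, -0.1946)–(0, -2.3454, -0.1946)  len=0.3993
  (v24,v31,v28) [+-+] → (0.368922, -2.19257, -0.1946)–(1.65847, -1.65847, -0.1946)  len=1.3958
  (v30,v2,v31) [++-] → (1.20177, -0.368922, -0.1946)–(0.957802, -0.957802, -0.1946)  len=0.6374
  (v31,v2,v3) [-+-] → (1.20177, -0.368922, -0.1946)–(1.3546, 0, -0.1946)  len=0.3993
  (v31,v3,v28) [--+] → (1.8113, -1.28955, -0.1946)–(1.65847, -1.65847, -0.1946)  len=0.3993
  (v28,v3,v0) [+-+] → (1.8113, -1.28955, -0.1946)–(2.3454, 0, -0.1946)  len=1.3958

Chained into 2 loop(s):
  loop 1: 16 segments, perimeter = 8.2939
  loop 2: 16 segments, perimeter = 14.3608
Total perimeter = 22.655


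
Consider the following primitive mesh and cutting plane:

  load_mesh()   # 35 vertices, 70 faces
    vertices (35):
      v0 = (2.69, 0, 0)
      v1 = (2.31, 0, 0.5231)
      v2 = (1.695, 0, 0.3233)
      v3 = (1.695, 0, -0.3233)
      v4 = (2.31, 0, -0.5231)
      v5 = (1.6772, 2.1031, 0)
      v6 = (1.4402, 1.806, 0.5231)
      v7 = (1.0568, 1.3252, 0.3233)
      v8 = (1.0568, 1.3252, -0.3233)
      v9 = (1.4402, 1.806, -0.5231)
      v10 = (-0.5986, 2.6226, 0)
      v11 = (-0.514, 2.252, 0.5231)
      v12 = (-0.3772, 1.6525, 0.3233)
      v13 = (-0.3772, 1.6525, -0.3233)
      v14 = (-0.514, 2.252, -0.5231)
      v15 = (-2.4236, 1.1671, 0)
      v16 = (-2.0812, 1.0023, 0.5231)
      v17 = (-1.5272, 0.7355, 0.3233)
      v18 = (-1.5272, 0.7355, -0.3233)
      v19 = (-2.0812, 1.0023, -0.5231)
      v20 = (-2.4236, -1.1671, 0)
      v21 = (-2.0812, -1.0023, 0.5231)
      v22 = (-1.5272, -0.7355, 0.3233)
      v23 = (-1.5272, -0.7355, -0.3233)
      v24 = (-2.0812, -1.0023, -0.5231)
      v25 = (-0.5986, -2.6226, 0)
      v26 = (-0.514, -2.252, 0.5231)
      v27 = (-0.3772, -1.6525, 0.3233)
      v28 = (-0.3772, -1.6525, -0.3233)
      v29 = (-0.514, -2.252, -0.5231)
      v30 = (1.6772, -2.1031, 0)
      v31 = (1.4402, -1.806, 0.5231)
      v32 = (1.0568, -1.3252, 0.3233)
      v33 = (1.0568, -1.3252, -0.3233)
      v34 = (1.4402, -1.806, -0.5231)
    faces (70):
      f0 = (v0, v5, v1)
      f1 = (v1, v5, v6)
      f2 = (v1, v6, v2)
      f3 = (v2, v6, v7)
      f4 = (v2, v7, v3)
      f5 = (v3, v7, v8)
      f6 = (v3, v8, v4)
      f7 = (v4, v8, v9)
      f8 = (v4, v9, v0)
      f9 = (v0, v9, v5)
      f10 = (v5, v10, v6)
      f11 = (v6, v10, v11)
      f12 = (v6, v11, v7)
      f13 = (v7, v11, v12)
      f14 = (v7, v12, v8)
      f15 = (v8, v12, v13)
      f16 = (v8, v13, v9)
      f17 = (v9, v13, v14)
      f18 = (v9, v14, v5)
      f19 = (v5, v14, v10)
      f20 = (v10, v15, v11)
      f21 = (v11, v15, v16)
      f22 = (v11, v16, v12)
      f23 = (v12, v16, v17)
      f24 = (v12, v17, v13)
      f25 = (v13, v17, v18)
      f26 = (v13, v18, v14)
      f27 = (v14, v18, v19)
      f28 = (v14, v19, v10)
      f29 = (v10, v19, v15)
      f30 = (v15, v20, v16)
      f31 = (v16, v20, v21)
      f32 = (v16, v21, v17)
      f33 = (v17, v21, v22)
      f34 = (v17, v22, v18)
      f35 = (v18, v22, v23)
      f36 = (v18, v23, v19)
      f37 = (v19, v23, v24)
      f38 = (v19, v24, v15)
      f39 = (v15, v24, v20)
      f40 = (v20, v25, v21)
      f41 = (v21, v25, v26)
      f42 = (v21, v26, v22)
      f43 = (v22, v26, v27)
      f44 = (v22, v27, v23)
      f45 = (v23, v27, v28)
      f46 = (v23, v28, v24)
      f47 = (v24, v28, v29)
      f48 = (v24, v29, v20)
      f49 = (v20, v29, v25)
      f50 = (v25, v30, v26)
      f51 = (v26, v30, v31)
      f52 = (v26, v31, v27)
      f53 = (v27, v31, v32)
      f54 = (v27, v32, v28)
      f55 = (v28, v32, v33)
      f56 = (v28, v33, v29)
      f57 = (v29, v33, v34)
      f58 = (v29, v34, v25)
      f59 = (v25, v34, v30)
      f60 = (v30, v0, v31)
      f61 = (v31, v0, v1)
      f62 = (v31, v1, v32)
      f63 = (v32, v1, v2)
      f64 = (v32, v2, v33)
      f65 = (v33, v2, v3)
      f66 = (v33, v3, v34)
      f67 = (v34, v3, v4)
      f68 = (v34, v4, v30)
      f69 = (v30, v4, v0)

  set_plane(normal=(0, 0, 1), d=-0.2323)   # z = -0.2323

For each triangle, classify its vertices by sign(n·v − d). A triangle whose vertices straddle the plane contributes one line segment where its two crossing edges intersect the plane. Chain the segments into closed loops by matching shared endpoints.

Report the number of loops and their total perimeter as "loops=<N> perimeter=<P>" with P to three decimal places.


loops=2 perimeter=25.611

Straddling triangles (28 of 70):
  (v2,v7,v3) [++-] → (1.60518, 0.186504, -0.2323)–(1.695, 0, -0.2323)  len=0.2070
  (v3,v7,v8) [-+-] → (1.60518, 0.186504, -0.2323)–(1.0568, 1.3252, -0.2323)  len=1.2639
  (v4,v9,v0) [--+] → (2.13498, 0.802015, -0.2323)–(2.52125, 0, -0.2323)  len=0.8902
  (v0,v9,v5) [+-+] → (2.13498, 0.802015, -0.2323)–(1.57195, 1.97116, -0.2323)  len=1.2977
  (v7,v12,v8) [++-] → (0.854984, 1.37126, -0.2323)–(1.0568, 1.3252, -0.2323)  len=0.2070
  (v8,v12,v13) [-+-] → (0.854984, 1.37126, -0.2323)–(-0.3772, 1.6525, -0.2323)  len=1.2639
  (v9,v14,v5) [--+] → (0.704125, 2.16922, -0.2323)–(1.57195, 1.97116, -0.2323)  len=0.8901
  (v5,v14,v10) [+-+] → (0.704125, 2.16922, -0.2323)–(-0.561031, 2.45802, -0.2323)  len=1.2977
  (v12,v17,v13) [++-] → (-0.539047, 1.52344, -0.2323)–(-0.3772, 1.6525, -0.2323)  len=0.2070
  (v13,v17,v18) [-+-] → (-0.539047, 1.52344, -0.2323)–(-1.5272, 0.7355, -0.2323)  len=1.2638
  (v14,v19,v10) [--+] → (-1.257, 1.90305, -0.2323)–(-0.561031, 2.45802, -0.2323)  len=0.8901
  (v10,v19,v15) [+-+] → (-1.257, 1.90305, -0.2323)–(-2.27155, 1.09392, -0.2323)  len=1.2977
  (v17,v22,v18) [++-] → (-1.5272, 0.528477, -0.2323)–(-1.5272, 0.7355, -0.2323)  len=0.2070
  (v18,v22,v23) [-+-] → (-1.5272, 0.528477, -0.2323)–(-1.5272, -0.7355, -0.2323)  len=1.2640
  (v19,v24,v15) [--+] → (-2.27155, 0.203706, -0.2323)–(-2.27155, 1.09392, -0.2323)  len=0.8902
  (v15,v24,v20) [+-+] → (-2.27155, 0.203706, -0.2323)–(-2.27155, -1.09392, -0.2323)  len=1.2976
  (v22,v27,v23) [++-] → (-1.36535, -0.864555, -0.2323)–(-1.5272, -0.7355, -0.2323)  len=0.2070
  (v23,v27,v28) [-+-] → (-1.36535, -0.864555, -0.2323)–(-0.3772, -1.6525, -0.2323)  len=1.2638
  (v24,v29,v20) [--+] → (-1.57558, -1.64889, -0.2323)–(-2.27155, -1.09392, -0.2323)  len=0.8901
  (v20,v29,v25) [+-+] → (-1.57558, -1.64889, -0.2323)–(-0.561031, -2.45802, -0.2323)  len=1.2977
  (v27,v32,v28) [++-] → (-0.175384, -1.60644, -0.2323)–(-0.3772, -1.6525, -0.2323)  len=0.2070
  (v28,v32,v33) [-+-] → (-0.175384, -1.60644, -0.2323)–(1.0568, -1.3252, -0.2323)  len=1.2639
  (v29,v34,v25) [--+] → (0.306797, -2.25996, -0.2323)–(-0.561031, -2.45802, -0.2323)  len=0.8901
  (v25,v34,v30) [+-+] → (0.306797, -2.25996, -0.2323)–(1.57195, -1.97116, -0.2323)  len=1.2977
  (v32,v2,v33) [++-] → (1.14662, -1.1387, -0.2323)–(1.0568, -1.3252, -0.2323)  len=0.2070
  (v33,v2,v3) [-+-] → (1.14662, -1.1387, -0.2323)–(1.695, 0, -0.2323)  len=1.2639
  (v34,v4,v30) [--+] → (1.95822, -1.16915, -0.2323)–(1.57195, -1.97116, -0.2323)  len=0.8902
  (v30,v4,v0) [+-+] → (1.95822, -1.16915, -0.2323)–(2.52125, 0, -0.2323)  len=1.2977

Chained into 2 loop(s):
  loop 1: 14 segments, perimeter = 10.2962
  loop 2: 14 segments, perimeter = 15.3149
Total perimeter = 25.611


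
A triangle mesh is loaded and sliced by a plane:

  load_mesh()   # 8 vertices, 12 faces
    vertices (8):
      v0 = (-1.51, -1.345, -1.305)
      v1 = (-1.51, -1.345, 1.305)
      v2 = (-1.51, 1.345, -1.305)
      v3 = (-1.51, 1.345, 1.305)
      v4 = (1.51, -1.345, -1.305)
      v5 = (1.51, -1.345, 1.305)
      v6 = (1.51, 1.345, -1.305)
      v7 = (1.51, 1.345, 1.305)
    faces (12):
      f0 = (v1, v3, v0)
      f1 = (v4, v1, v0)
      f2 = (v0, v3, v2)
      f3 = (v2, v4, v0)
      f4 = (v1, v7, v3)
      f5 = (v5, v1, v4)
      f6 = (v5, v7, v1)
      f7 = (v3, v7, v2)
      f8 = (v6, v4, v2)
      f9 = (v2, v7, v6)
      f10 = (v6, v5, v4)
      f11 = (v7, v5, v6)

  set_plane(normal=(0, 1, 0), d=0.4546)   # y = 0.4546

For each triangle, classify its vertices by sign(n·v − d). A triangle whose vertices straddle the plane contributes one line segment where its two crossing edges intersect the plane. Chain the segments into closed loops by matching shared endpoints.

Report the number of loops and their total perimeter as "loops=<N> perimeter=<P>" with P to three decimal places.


Straddling triangles (8 of 12):
  (v1,v3,v0) [-+-] → (-1.51, 0.4546, 1.305)–(-1.51, 0.4546, 0.44108)  len=0.8639
  (v0,v3,v2) [-++] → (-1.51, 0.4546, 0.44108)–(-1.51, 0.4546, -1.305)  len=1.7461
  (v2,v4,v0) [+--] → (-0.510369, 0.4546, -1.305)–(-1.51, 0.4546, -1.305)  len=0.9996
  (v1,v7,v3) [-++] → (0.510369, 0.4546, 1.305)–(-1.51, 0.4546, 1.305)  len=2.0204
  (v5,v7,v1) [-+-] → (1.51, 0.4546, 1.305)–(0.510369, 0.4546, 1.305)  len=0.9996
  (v6,v4,v2) [+-+] → (1.51, 0.4546, -1.305)–(-0.510369, 0.4546, -1.305)  len=2.0204
  (v6,v5,v4) [+--] → (1.51, 0.4546, -0.44108)–(1.51, 0.4546, -1.305)  len=0.8639
  (v7,v5,v6) [+-+] → (1.51, 0.4546, 1.305)–(1.51, 0.4546, -0.44108)  len=1.7461

Chained into 1 loop(s):
  loop 1: 8 segments, perimeter = 11.2600
Total perimeter = 11.260

loops=1 perimeter=11.260


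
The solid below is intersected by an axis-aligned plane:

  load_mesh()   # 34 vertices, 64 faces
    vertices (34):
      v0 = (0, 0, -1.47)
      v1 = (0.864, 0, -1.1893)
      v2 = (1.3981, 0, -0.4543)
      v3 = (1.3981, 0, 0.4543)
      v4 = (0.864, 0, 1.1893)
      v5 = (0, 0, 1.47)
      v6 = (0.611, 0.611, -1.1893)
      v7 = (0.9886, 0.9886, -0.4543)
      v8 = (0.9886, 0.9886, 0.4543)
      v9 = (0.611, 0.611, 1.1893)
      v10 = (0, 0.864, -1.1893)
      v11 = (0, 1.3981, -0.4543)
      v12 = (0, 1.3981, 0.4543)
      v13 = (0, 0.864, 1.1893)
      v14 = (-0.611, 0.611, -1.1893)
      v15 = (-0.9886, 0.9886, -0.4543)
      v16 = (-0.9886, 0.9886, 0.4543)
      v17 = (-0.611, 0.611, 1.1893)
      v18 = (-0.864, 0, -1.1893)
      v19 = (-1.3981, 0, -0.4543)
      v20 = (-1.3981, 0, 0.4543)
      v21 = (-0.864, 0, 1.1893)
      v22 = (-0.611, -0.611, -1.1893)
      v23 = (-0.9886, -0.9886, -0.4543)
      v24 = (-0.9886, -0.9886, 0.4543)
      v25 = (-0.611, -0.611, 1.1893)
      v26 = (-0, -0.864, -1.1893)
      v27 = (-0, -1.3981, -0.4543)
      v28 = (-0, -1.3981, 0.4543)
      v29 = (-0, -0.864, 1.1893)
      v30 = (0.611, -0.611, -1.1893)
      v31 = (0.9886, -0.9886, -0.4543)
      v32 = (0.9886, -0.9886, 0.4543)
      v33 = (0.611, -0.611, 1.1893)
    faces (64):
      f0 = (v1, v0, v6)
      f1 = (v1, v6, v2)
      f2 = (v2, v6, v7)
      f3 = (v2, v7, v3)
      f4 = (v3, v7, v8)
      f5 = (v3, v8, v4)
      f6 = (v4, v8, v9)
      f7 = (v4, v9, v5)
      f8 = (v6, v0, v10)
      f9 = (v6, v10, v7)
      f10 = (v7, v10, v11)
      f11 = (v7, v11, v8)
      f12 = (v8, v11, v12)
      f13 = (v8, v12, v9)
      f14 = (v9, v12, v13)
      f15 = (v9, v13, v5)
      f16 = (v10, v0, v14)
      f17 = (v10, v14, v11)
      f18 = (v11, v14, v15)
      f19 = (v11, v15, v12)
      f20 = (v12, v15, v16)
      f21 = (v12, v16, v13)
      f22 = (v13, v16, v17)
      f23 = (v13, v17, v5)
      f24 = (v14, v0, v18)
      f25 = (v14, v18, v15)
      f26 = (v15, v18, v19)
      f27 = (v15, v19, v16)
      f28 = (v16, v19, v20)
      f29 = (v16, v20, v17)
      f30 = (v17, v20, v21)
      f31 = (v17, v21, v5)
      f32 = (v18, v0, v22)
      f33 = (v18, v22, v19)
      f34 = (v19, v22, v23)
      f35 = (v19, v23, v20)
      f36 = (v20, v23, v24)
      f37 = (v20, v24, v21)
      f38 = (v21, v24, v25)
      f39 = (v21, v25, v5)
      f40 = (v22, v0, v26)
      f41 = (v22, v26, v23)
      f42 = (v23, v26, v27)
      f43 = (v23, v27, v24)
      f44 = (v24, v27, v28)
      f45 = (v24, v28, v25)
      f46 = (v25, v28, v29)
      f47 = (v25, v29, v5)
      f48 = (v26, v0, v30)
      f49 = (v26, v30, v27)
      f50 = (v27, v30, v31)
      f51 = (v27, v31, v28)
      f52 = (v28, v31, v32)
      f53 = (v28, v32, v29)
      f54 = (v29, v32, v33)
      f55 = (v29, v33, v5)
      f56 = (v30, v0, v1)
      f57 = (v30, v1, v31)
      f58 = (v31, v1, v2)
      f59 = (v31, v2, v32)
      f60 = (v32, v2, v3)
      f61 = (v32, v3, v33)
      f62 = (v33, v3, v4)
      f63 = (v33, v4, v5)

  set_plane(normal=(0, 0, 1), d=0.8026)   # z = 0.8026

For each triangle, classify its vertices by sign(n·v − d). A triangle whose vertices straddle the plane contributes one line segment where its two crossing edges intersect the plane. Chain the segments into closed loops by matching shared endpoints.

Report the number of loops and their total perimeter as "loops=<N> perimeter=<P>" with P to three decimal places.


loops=1 perimeter=7.011

Straddling triangles (16 of 64):
  (v3,v8,v4) [--+] → (0.929555, 0.520125, 0.8026)–(1.145, 0, 0.8026)  len=0.5630
  (v4,v8,v9) [+-+] → (0.929555, 0.520125, 0.8026)–(0.809664, 0.809664, 0.8026)  len=0.3134
  (v8,v12,v9) [--+] → (0.289539, 1.02511, 0.8026)–(0.809664, 0.809664, 0.8026)  len=0.5630
  (v9,v12,v13) [+-+] → (0.289539, 1.02511, 0.8026)–(0, 1.145, 0.8026)  len=0.3134
  (v12,v16,v13) [--+] → (-0.520125, 0.929555, 0.8026)–(0, 1.145, 0.8026)  len=0.5630
  (v13,v16,v17) [+-+] → (-0.520125, 0.929555, 0.8026)–(-0.809664, 0.809664, 0.8026)  len=0.3134
  (v16,v20,v17) [--+] → (-1.02511, 0.289539, 0.8026)–(-0.809664, 0.809664, 0.8026)  len=0.5630
  (v17,v20,v21) [+-+] → (-1.02511, 0.289539, 0.8026)–(-1.145, 0, 0.8026)  len=0.3134
  (v20,v24,v21) [--+] → (-0.929555, -0.520125, 0.8026)–(-1.145, 0, 0.8026)  len=0.5630
  (v21,v24,v25) [+-+] → (-0.929555, -0.520125, 0.8026)–(-0.809664, -0.809664, 0.8026)  len=0.3134
  (v24,v28,v25) [--+] → (-0.289539, -1.02511, 0.8026)–(-0.809664, -0.809664, 0.8026)  len=0.5630
  (v25,v28,v29) [+-+] → (-0.289539, -1.02511, 0.8026)–(0, -1.145, 0.8026)  len=0.3134
  (v28,v32,v29) [--+] → (0.520125, -0.929555, 0.8026)–(0, -1.145, 0.8026)  len=0.5630
  (v29,v32,v33) [+-+] → (0.520125, -0.929555, 0.8026)–(0.809664, -0.809664, 0.8026)  len=0.3134
  (v32,v3,v33) [--+] → (1.02511, -0.289539, 0.8026)–(0.809664, -0.809664, 0.8026)  len=0.5630
  (v33,v3,v4) [+-+] → (1.02511, -0.289539, 0.8026)–(1.145, 0, 0.8026)  len=0.3134

Chained into 1 loop(s):
  loop 1: 16 segments, perimeter = 7.0109
Total perimeter = 7.011


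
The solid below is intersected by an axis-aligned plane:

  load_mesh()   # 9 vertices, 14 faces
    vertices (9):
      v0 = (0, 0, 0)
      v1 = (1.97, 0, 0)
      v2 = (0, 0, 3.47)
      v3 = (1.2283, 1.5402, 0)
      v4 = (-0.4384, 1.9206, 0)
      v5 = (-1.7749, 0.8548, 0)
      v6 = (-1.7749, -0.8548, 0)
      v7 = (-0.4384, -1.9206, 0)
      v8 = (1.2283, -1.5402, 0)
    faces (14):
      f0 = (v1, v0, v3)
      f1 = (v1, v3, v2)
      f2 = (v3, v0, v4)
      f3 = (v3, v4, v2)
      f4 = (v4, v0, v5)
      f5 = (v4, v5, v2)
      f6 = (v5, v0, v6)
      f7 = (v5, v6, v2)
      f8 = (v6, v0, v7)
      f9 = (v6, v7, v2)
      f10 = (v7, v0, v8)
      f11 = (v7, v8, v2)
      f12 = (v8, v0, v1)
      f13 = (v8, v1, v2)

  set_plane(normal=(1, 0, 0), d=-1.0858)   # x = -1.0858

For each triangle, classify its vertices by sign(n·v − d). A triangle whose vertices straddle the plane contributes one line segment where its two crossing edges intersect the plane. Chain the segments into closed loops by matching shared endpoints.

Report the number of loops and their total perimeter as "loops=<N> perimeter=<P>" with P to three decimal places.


Straddling triangles (6 of 14):
  (v4,v0,v5) [++-] → (-1.0858, 0.522926, 0)–(-1.0858, 1.40433, 0)  len=0.8814
  (v4,v5,v2) [+-+] → (-1.0858, 1.40433, 0)–(-1.0858, 0.522926, 1.34722)  len=1.6099
  (v5,v0,v6) [-+-] → (-1.0858, 0.522926, 0)–(-1.0858, -0.522926, 0)  len=1.0459
  (v5,v6,v2) [--+] → (-1.0858, -0.522926, 1.34722)–(-1.0858, 0.522926, 1.34722)  len=1.0459
  (v6,v0,v7) [-++] → (-1.0858, -0.522926, 0)–(-1.0858, -1.40433, 0)  len=0.8814
  (v6,v7,v2) [-++] → (-1.0858, -1.40433, 0)–(-1.0858, -0.522926, 1.34722)  len=1.6099

Chained into 1 loop(s):
  loop 1: 6 segments, perimeter = 7.0744
Total perimeter = 7.074

loops=1 perimeter=7.074


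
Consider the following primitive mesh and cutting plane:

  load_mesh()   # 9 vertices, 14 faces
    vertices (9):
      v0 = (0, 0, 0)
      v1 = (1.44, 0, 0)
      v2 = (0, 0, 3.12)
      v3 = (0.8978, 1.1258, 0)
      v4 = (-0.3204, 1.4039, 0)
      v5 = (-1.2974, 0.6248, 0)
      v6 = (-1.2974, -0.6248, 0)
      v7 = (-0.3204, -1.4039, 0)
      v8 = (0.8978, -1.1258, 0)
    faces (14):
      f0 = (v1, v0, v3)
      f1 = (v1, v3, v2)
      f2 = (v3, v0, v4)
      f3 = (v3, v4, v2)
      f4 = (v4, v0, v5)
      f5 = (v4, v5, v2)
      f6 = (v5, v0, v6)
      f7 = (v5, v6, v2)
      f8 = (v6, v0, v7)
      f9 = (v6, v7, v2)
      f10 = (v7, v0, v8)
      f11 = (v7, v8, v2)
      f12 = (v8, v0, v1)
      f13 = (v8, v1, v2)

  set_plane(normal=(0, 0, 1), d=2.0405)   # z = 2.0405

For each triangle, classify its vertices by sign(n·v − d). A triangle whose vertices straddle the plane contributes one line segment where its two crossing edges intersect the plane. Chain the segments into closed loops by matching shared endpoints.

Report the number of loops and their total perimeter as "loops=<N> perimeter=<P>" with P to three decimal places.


Straddling triangles (7 of 14):
  (v1,v3,v2) [--+] → (0.310633, 0.38952, 2.0405)–(0.498231, 0, 2.0405)  len=0.4323
  (v3,v4,v2) [--+] → (-0.110856, 0.48574, 2.0405)–(0.310633, 0.38952, 2.0405)  len=0.4323
  (v4,v5,v2) [--+] → (-0.448892, 0.216177, 2.0405)–(-0.110856, 0.48574, 2.0405)  len=0.4324
  (v5,v6,v2) [--+] → (-0.448892, -0.216177, 2.0405)–(-0.448892, 0.216177, 2.0405)  len=0.4324
  (v6,v7,v2) [--+] → (-0.110856, -0.48574, 2.0405)–(-0.448892, -0.216177, 2.0405)  len=0.4324
  (v7,v8,v2) [--+] → (0.310633, -0.38952, 2.0405)–(-0.110856, -0.48574, 2.0405)  len=0.4323
  (v8,v1,v2) [--+] → (0.498231, 0, 2.0405)–(0.310633, -0.38952, 2.0405)  len=0.4323

Chained into 1 loop(s):
  loop 1: 7 segments, perimeter = 3.0264
Total perimeter = 3.026

loops=1 perimeter=3.026


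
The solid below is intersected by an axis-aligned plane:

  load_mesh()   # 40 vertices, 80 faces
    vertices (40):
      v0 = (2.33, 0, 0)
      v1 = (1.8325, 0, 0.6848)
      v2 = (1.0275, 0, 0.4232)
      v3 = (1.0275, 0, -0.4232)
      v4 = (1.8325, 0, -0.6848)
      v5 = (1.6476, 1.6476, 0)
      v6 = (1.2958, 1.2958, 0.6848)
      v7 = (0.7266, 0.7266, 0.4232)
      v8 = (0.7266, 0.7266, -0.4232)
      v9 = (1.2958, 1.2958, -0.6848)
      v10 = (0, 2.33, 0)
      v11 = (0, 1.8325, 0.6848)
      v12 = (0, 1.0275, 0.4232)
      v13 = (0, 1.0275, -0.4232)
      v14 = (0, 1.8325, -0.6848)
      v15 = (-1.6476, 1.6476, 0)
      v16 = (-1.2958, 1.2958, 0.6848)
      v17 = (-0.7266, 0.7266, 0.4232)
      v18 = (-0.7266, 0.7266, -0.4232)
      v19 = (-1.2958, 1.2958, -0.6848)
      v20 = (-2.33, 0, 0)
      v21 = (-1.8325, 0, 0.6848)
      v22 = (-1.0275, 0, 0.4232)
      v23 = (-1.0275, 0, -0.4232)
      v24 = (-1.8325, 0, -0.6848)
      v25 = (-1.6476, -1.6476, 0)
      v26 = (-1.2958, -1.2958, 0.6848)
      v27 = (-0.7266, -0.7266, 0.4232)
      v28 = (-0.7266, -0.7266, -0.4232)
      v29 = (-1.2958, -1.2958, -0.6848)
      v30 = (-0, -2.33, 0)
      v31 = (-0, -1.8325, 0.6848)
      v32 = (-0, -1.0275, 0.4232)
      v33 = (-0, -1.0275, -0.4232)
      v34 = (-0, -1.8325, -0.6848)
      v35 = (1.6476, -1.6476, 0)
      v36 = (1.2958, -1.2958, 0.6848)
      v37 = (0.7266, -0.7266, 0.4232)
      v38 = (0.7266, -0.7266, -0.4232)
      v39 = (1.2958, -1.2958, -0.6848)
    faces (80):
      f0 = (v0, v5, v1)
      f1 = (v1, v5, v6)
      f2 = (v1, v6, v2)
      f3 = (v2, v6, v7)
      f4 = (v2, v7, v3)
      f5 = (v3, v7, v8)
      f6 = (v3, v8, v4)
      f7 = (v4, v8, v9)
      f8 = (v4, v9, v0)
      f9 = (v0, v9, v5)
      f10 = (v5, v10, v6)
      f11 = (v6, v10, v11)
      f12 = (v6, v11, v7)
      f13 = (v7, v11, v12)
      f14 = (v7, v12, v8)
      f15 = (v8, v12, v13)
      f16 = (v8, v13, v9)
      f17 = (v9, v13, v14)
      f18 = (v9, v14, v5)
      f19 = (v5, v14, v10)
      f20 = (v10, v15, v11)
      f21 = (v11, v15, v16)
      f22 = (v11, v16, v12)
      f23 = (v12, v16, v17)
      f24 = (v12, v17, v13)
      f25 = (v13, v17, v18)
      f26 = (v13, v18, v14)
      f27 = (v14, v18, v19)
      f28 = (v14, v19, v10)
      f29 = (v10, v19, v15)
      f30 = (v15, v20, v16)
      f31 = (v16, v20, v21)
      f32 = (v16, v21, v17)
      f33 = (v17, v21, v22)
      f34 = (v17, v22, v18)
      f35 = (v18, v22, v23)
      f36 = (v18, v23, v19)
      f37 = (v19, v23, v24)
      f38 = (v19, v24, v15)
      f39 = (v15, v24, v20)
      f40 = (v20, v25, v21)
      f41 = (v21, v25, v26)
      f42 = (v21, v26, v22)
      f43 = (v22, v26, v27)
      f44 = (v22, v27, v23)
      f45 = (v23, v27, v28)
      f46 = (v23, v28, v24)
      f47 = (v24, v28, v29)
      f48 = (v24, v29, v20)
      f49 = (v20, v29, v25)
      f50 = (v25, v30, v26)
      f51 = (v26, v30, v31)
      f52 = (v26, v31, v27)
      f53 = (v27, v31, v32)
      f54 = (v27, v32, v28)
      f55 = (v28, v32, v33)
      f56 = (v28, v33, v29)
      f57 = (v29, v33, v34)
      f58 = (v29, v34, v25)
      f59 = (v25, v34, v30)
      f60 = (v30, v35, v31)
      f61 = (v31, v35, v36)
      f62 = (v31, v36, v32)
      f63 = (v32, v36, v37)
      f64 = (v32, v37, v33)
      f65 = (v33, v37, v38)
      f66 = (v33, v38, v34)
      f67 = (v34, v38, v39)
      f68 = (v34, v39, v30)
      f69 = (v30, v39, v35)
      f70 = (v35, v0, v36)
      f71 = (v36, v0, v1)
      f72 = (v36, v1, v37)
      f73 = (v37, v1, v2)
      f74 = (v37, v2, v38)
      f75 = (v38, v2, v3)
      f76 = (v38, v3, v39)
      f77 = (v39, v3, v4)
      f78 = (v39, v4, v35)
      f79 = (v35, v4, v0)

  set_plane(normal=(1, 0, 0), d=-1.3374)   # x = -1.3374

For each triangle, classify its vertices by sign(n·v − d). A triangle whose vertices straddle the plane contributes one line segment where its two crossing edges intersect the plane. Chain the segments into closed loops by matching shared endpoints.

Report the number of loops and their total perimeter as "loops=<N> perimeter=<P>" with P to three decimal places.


loops=1 perimeter=8.464

Straddling triangles (18 of 80):
  (v10,v15,v11) [+-+] → (-1.3374, 1.77608, 0)–(-1.3374, 1.68241, 0.12893)  len=0.1594
  (v11,v15,v16) [+-+] → (-1.3374, 1.68241, 0.12893)–(-1.3374, 1.3374, 0.603823)  len=0.5870
  (v10,v19,v15) [++-] → (-1.3374, 1.3374, -0.603823)–(-1.3374, 1.77608, 0)  len=0.7464
  (v15,v20,v16) [--+] → (-1.3374, 1.24368, 0.657254)–(-1.3374, 1.3374, 0.603823)  len=0.1079
  (v16,v20,v21) [+--] → (-1.3374, 1.24368, 0.657254)–(-1.3374, 1.19536, 0.6848)  len=0.0556
  (v16,v21,v17) [+-+] → (-1.3374, 1.19536, 0.6848)–(-1.3374, 0.325291, 0.567684)  len=0.8779
  (v17,v21,v22) [+-+] → (-1.3374, 0.325291, 0.567684)–(-1.3374, 0, 0.523908)  len=0.3282
  (v19,v23,v24) [++-] → (-1.3374, 0, -0.523908)–(-1.3374, 1.19536, -0.6848)  len=1.2061
  (v19,v24,v15) [+--] → (-1.3374, 1.19536, -0.6848)–(-1.3374, 1.3374, -0.603823)  len=0.1635
  (v21,v25,v26) [--+] → (-1.3374, -1.3374, 0.603823)–(-1.3374, -1.19536, 0.6848)  len=0.1635
  (v21,v26,v22) [-++] → (-1.3374, -1.19536, 0.6848)–(-1.3374, 0, 0.523908)  len=1.2061
  (v23,v28,v24) [++-] → (-1.3374, -0.325291, -0.567684)–(-1.3374, 0, -0.523908)  len=0.3282
  (v24,v28,v29) [-++] → (-1.3374, -0.325291, -0.567684)–(-1.3374, -1.19536, -0.6848)  len=0.8779
  (v24,v29,v20) [-+-] → (-1.3374, -1.19536, -0.6848)–(-1.3374, -1.24368, -0.657254)  len=0.0556
  (v20,v29,v25) [-+-] → (-1.3374, -1.24368, -0.657254)–(-1.3374, -1.3374, -0.603823)  len=0.1079
  (v25,v30,v26) [-++] → (-1.3374, -1.77608, 0)–(-1.3374, -1.3374, 0.603823)  len=0.7464
  (v29,v34,v25) [++-] → (-1.3374, -1.68241, -0.12893)–(-1.3374, -1.3374, -0.603823)  len=0.5870
  (v25,v34,v30) [-++] → (-1.3374, -1.68241, -0.12893)–(-1.3374, -1.77608, 0)  len=0.1594

Chained into 1 loop(s):
  loop 1: 18 segments, perimeter = 8.4640
Total perimeter = 8.464


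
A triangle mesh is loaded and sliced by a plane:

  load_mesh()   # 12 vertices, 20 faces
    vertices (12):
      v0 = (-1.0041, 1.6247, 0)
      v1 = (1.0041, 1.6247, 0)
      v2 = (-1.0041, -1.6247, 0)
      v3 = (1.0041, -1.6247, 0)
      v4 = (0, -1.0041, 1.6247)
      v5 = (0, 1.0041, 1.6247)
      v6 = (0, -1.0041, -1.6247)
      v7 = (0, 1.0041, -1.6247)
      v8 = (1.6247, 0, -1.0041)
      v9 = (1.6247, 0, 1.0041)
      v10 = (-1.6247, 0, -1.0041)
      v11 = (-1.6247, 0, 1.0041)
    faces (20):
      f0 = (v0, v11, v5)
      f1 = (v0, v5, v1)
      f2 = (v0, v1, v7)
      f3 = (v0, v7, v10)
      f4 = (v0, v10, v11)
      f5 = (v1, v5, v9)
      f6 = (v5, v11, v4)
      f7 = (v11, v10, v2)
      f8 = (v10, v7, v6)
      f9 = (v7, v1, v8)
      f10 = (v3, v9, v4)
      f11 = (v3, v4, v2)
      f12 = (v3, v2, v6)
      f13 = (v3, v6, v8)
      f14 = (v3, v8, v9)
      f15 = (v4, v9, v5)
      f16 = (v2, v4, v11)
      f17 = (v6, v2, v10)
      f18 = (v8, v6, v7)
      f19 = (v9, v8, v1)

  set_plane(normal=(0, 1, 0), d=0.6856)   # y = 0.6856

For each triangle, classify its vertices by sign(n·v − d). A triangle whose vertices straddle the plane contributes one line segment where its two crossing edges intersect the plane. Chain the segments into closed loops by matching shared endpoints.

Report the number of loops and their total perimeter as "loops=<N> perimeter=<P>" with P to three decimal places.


Straddling triangles (10 of 20):
  (v0,v11,v5) [+-+] → (-1.36282, 0.6856, 0.580384)–(-0.515354, 0.6856, 1.42785)  len=1.1985
  (v0,v7,v10) [++-] → (-0.515354, 0.6856, -1.42785)–(-1.36282, 0.6856, -0.580384)  len=1.1985
  (v0,v10,v11) [+--] → (-1.36282, 0.6856, -0.580384)–(-1.36282, 0.6856, 0.580384)  len=1.1608
  (v1,v5,v9) [++-] → (0.515354, 0.6856, 1.42785)–(1.36282, 0.6856, 0.580384)  len=1.1985
  (v5,v11,v4) [+--] → (-0.515354, 0.6856, 1.42785)–(0, 0.6856, 1.6247)  len=0.5517
  (v10,v7,v6) [-+-] → (-0.515354, 0.6856, -1.42785)–(0, 0.6856, -1.6247)  len=0.5517
  (v7,v1,v8) [++-] → (1.36282, 0.6856, -0.580384)–(0.515354, 0.6856, -1.42785)  len=1.1985
  (v4,v9,v5) [--+] → (0.515354, 0.6856, 1.42785)–(0, 0.6856, 1.6247)  len=0.5517
  (v8,v6,v7) [--+] → (0, 0.6856, -1.6247)–(0.515354, 0.6856, -1.42785)  len=0.5517
  (v9,v8,v1) [--+] → (1.36282, 0.6856, -0.580384)–(1.36282, 0.6856, 0.580384)  len=1.1608

Chained into 1 loop(s):
  loop 1: 10 segments, perimeter = 9.3222
Total perimeter = 9.322

loops=1 perimeter=9.322
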